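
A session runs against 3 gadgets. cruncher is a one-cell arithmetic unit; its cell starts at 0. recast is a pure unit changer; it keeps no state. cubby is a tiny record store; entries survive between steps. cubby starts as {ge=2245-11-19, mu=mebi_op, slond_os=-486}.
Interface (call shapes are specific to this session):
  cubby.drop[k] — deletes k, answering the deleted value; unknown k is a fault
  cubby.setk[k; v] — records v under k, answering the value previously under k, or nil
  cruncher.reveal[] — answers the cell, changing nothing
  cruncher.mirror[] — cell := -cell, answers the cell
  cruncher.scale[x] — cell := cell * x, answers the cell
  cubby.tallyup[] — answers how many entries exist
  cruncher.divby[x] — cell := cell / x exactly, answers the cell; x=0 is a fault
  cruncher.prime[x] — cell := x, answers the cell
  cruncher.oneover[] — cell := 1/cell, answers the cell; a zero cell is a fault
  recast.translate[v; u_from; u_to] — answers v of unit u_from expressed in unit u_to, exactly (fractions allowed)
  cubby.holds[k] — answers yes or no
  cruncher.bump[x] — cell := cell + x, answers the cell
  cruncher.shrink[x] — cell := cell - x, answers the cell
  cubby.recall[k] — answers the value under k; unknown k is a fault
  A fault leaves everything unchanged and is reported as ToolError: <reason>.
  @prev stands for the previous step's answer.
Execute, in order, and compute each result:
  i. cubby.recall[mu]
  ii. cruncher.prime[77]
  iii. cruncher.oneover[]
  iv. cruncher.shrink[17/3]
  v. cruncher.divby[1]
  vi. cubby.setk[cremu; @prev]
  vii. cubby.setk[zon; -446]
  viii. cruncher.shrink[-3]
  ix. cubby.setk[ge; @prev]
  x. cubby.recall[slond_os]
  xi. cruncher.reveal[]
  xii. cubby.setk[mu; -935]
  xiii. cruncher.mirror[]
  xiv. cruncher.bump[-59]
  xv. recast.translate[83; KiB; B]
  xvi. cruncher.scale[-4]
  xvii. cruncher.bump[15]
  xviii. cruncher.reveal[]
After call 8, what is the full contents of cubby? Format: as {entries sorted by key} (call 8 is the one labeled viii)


Invoking cubby.recall(k=mu), yielding mebi_op.
Calling cruncher.prime(x=77), and see 77.
I call cruncher.oneover, and get 1/77.
Invoking cruncher.shrink(x=17/3), — result: -1306/231.
Using cruncher.divby(x=1), giving -1306/231.
Now I run cubby.setk(k=cremu, v=@prev), — result: nil.
I invoke cubby.setk(k=zon, v=-446): nil.
I call cruncher.shrink(x=-3): -613/231.
Calling cubby.setk(k=ge, v=@prev), and observe 2245-11-19.
Now I run cubby.recall(k=slond_os), and get -486.
Then cruncher.reveal(), and observe -613/231.
I invoke cubby.setk(k=mu, v=-935), giving mebi_op.
I run cruncher.mirror, — result: 613/231.
I invoke cruncher.bump(x=-59), → -13016/231.
Now I run recast.translate(v=83, u_from=KiB, u_to=B), and see 84992.
Next I call cruncher.scale(x=-4): 52064/231.
I invoke cruncher.bump(x=15), which returns 55529/231.
I use cruncher.reveal(), which returns 55529/231.

Answer: {cremu=-1306/231, ge=2245-11-19, mu=mebi_op, slond_os=-486, zon=-446}


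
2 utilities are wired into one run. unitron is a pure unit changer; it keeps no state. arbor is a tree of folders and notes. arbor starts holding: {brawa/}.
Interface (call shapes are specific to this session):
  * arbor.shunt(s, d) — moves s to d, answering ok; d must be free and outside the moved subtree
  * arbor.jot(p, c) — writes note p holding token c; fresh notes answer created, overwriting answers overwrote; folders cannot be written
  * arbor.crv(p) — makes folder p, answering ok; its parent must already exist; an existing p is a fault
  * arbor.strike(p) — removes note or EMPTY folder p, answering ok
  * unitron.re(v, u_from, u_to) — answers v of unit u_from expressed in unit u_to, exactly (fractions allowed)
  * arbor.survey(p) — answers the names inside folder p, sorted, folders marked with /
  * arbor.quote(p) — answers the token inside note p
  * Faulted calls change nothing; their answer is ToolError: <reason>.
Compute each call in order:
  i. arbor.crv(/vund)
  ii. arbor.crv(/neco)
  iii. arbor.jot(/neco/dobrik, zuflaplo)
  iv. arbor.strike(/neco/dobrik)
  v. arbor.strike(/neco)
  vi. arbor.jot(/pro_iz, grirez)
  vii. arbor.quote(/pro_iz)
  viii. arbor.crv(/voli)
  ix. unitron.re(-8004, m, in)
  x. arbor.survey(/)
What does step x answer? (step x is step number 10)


// 1. crv(p: /vund) -> ok
// 2. crv(p: /neco) -> ok
// 3. jot(p: /neco/dobrik, c: zuflaplo) -> created
// 4. strike(p: /neco/dobrik) -> ok
// 5. strike(p: /neco) -> ok
// 6. jot(p: /pro_iz, c: grirez) -> created
// 7. quote(p: /pro_iz) -> grirez
// 8. crv(p: /voli) -> ok
// 9. re(v: -8004, u_from: m, u_to: in) -> -40020000/127
// 10. survey(p: /) -> [brawa/, pro_iz, voli/, vund/]

Answer: [brawa/, pro_iz, voli/, vund/]


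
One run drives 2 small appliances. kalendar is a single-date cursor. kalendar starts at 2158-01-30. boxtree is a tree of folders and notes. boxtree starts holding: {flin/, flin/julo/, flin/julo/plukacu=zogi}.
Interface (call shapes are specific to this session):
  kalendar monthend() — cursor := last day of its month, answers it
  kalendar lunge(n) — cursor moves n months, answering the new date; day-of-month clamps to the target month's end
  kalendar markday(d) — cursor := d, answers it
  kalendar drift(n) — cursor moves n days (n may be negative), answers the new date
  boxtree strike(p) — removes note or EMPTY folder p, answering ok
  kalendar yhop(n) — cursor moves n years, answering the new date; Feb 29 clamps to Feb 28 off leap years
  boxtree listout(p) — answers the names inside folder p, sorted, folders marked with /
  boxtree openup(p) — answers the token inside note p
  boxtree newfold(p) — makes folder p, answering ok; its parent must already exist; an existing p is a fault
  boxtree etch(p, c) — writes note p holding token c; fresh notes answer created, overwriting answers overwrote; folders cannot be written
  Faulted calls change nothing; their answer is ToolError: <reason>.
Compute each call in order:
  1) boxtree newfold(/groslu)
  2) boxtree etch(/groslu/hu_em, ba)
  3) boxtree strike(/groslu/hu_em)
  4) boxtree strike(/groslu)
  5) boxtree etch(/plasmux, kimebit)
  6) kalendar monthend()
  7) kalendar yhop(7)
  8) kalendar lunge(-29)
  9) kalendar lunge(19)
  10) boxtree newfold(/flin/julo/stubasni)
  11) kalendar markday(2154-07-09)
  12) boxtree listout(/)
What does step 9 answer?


-> boxtree newfold(p=/groslu)
<- ok
-> boxtree etch(p=/groslu/hu_em, c=ba)
<- created
-> boxtree strike(p=/groslu/hu_em)
<- ok
-> boxtree strike(p=/groslu)
<- ok
-> boxtree etch(p=/plasmux, c=kimebit)
<- created
-> kalendar monthend()
<- 2158-01-31
-> kalendar yhop(n=7)
<- 2165-01-31
-> kalendar lunge(n=-29)
<- 2162-08-31
-> kalendar lunge(n=19)
<- 2164-03-31
-> boxtree newfold(p=/flin/julo/stubasni)
<- ok
-> kalendar markday(d=2154-07-09)
<- 2154-07-09
-> boxtree listout(p=/)
<- [flin/, plasmux]

Answer: 2164-03-31


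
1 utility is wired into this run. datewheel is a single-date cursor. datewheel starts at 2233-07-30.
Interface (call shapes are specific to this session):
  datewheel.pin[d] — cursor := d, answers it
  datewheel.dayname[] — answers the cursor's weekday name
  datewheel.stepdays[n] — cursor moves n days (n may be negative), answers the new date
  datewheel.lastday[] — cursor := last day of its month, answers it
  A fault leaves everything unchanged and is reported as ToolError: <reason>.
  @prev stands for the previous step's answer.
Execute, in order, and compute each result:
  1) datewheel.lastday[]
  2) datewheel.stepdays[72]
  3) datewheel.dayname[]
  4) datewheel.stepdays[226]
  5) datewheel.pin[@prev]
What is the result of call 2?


Answer: 2233-10-11

Derivation:
Do: lastday[]
See: 2233-07-31
Do: stepdays[n=72]
See: 2233-10-11
Do: dayname[]
See: Friday
Do: stepdays[n=226]
See: 2234-05-25
Do: pin[d=@prev]
See: 2234-05-25


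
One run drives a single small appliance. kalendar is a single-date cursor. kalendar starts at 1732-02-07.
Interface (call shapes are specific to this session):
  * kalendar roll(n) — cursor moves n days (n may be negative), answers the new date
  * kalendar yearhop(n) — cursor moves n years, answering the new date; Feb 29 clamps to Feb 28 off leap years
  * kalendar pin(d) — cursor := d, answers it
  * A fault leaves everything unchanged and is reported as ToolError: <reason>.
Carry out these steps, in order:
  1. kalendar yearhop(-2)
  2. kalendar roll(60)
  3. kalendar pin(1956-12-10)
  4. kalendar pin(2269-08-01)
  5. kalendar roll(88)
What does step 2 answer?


[in] kalendar yearhop n: -2
:: 1730-02-07
[in] kalendar roll n: 60
:: 1730-04-08
[in] kalendar pin d: 1956-12-10
:: 1956-12-10
[in] kalendar pin d: 2269-08-01
:: 2269-08-01
[in] kalendar roll n: 88
:: 2269-10-28

Answer: 1730-04-08


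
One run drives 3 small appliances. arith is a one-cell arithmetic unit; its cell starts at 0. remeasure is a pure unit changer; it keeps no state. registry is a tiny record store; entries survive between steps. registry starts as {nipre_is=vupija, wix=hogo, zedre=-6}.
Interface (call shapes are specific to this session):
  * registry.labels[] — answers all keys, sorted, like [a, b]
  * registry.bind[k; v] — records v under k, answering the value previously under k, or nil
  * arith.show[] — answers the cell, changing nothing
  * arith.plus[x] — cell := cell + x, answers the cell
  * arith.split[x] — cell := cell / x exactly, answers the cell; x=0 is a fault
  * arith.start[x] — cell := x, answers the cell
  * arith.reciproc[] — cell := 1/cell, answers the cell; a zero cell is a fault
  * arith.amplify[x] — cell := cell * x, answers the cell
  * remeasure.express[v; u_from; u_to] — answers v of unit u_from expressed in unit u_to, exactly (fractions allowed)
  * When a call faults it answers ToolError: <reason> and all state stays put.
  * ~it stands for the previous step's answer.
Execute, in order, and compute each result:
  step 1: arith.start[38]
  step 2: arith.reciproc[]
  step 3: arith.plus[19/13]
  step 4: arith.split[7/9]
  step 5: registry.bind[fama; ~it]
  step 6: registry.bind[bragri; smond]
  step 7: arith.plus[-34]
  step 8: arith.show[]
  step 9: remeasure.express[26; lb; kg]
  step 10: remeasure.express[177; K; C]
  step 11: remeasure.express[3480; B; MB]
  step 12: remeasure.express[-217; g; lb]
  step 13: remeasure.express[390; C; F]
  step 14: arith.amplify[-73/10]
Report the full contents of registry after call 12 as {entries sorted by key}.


Next I call start(x=38), giving 38.
Calling reciproc, which returns 1/38.
Next I call plus(x=19/13), yielding 735/494.
Invoking split(x=7/9), and get 945/494.
Invoking bind(k=fama, v=~it), and see nil.
I run bind(k=bragri, v=smond), and observe nil.
Using plus(x=-34), and see -15851/494.
I invoke show, which returns -15851/494.
Next I call express(v=26, u_from=lb, u_to=kg), giving 589670081/50000000.
I use express(v=177, u_from=K, u_to=C), and see -1923/20.
I invoke express(v=3480, u_from=B, u_to=MB), giving 87/25000.
I call express(v=-217, u_from=g, u_to=lb), yielding -3100000/6479891.
Then express(v=390, u_from=C, u_to=F), — result: 734.
Invoking amplify(x=-73/10), which returns 1157123/4940.

Answer: {bragri=smond, fama=945/494, nipre_is=vupija, wix=hogo, zedre=-6}


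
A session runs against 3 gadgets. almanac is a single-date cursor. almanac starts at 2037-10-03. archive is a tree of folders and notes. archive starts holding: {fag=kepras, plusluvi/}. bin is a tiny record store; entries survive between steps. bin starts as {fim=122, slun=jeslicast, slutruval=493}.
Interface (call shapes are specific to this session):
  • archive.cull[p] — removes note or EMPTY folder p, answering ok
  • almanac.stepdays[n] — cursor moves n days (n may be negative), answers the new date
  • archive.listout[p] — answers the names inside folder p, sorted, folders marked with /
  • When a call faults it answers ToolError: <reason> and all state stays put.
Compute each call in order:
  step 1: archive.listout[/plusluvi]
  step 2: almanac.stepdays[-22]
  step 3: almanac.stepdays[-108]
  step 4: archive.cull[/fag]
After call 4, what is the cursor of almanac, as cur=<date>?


Answer: cur=2037-05-26

Derivation:
-> archive.listout(p=/plusluvi)
<- []
-> almanac.stepdays(n=-22)
<- 2037-09-11
-> almanac.stepdays(n=-108)
<- 2037-05-26
-> archive.cull(p=/fag)
<- ok


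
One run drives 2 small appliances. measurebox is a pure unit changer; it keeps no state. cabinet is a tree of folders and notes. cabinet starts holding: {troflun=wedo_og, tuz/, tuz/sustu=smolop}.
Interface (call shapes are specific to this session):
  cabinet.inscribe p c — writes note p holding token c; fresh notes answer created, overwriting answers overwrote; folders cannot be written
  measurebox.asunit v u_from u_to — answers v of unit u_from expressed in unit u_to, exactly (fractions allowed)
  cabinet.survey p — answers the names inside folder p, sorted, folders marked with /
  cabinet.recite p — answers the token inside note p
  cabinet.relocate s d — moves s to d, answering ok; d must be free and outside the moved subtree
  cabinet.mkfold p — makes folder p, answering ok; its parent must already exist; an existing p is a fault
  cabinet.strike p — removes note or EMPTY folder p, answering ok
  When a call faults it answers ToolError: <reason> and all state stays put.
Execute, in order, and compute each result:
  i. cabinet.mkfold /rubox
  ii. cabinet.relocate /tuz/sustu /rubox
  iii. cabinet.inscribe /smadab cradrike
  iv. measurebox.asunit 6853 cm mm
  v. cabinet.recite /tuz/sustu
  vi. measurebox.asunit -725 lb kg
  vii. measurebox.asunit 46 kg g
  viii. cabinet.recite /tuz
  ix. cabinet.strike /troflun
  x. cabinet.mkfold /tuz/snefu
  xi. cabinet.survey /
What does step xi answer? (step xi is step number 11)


Answer: [rubox/, smadab, tuz/]

Derivation:
> mkfold /rubox
= ok
> relocate /tuz/sustu /rubox
= ToolError: exists
> inscribe /smadab cradrike
= created
> asunit 6853 cm mm
= 68530
> recite /tuz/sustu
= smolop
> asunit -725 lb kg
= -1315417873/4000000
> asunit 46 kg g
= 46000
> recite /tuz
= ToolError: is a directory
> strike /troflun
= ok
> mkfold /tuz/snefu
= ok
> survey /
= [rubox/, smadab, tuz/]


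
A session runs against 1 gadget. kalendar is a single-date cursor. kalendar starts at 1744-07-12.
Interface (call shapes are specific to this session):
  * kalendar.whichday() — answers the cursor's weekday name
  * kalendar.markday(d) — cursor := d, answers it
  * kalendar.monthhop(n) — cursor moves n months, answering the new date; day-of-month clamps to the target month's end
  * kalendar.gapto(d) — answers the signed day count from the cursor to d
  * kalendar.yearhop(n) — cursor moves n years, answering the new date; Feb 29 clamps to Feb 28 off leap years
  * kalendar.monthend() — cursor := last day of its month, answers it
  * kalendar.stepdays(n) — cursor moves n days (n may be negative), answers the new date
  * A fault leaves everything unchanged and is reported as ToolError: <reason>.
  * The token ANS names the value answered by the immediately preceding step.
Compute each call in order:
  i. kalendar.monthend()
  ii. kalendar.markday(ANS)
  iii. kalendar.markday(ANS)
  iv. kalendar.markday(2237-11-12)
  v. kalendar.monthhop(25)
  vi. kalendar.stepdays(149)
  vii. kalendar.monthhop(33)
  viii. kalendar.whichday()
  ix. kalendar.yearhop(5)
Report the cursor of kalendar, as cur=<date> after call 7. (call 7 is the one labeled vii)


Answer: cur=2243-02-09

Derivation:
Do: kalendar.monthend[]
See: 1744-07-31
Do: kalendar.markday[d=ANS]
See: 1744-07-31
Do: kalendar.markday[d=ANS]
See: 1744-07-31
Do: kalendar.markday[d=2237-11-12]
See: 2237-11-12
Do: kalendar.monthhop[n=25]
See: 2239-12-12
Do: kalendar.stepdays[n=149]
See: 2240-05-09
Do: kalendar.monthhop[n=33]
See: 2243-02-09
Do: kalendar.whichday[]
See: Thursday
Do: kalendar.yearhop[n=5]
See: 2248-02-09


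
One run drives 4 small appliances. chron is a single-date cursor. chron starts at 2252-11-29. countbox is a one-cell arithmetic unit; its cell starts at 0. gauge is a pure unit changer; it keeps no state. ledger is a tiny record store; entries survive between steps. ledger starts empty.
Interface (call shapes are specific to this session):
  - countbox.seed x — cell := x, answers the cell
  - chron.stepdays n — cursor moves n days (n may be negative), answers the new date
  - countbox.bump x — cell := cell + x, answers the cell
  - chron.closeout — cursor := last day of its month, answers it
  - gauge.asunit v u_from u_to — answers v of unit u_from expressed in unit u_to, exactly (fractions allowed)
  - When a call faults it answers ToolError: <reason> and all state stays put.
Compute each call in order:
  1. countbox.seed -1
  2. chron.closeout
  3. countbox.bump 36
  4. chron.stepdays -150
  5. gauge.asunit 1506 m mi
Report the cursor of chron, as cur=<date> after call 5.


Answer: cur=2252-07-03

Derivation:
>> countbox.seed(x→-1)
<< -1
>> chron.closeout()
<< 2252-11-30
>> countbox.bump(x→36)
<< 35
>> chron.stepdays(n→-150)
<< 2252-07-03
>> gauge.asunit(v→1506, u_from→m, u_to→mi)
<< 31375/33528


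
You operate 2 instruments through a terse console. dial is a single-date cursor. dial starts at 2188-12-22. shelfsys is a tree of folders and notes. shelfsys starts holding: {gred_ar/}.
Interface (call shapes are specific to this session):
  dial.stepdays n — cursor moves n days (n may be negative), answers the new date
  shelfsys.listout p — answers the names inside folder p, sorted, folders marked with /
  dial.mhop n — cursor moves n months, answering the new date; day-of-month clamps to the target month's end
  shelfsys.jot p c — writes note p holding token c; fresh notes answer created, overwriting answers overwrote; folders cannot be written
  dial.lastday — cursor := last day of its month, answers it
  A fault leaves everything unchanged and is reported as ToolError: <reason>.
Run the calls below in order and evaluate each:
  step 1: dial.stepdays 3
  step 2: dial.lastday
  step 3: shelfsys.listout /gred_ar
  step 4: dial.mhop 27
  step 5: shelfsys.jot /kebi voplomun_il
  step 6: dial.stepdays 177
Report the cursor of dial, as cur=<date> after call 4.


-> stepdays(n='3')
<- 2188-12-25
-> lastday()
<- 2188-12-31
-> listout(p='/gred_ar')
<- []
-> mhop(n='27')
<- 2191-03-31
-> jot(p='/kebi', c='voplomun_il')
<- created
-> stepdays(n='177')
<- 2191-09-24

Answer: cur=2191-03-31


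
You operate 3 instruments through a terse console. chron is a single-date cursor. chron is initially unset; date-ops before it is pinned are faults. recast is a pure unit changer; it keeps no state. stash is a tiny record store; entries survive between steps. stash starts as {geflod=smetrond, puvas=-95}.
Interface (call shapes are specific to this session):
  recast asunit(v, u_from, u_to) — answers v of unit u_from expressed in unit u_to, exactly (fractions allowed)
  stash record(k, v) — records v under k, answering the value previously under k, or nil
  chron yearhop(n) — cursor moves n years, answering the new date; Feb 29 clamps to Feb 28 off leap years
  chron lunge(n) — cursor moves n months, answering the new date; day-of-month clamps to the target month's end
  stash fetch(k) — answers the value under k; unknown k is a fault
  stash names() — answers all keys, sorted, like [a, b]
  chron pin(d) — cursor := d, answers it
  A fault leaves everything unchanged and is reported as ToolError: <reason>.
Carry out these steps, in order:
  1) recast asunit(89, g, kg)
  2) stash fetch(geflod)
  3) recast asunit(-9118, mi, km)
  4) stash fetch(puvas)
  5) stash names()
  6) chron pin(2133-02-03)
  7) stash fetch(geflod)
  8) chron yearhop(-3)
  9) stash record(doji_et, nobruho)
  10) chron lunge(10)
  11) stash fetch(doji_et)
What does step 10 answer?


> recast asunit v='89' u_from='g' u_to='kg'
  89/1000
> stash fetch k='geflod'
  smetrond
> recast asunit v='-9118' u_from='mi' u_to='km'
  -229281228/15625
> stash fetch k='puvas'
  -95
> stash names
  [geflod, puvas]
> chron pin d='2133-02-03'
  2133-02-03
> stash fetch k='geflod'
  smetrond
> chron yearhop n='-3'
  2130-02-03
> stash record k='doji_et' v='nobruho'
  nil
> chron lunge n='10'
  2130-12-03
> stash fetch k='doji_et'
  nobruho

Answer: 2130-12-03


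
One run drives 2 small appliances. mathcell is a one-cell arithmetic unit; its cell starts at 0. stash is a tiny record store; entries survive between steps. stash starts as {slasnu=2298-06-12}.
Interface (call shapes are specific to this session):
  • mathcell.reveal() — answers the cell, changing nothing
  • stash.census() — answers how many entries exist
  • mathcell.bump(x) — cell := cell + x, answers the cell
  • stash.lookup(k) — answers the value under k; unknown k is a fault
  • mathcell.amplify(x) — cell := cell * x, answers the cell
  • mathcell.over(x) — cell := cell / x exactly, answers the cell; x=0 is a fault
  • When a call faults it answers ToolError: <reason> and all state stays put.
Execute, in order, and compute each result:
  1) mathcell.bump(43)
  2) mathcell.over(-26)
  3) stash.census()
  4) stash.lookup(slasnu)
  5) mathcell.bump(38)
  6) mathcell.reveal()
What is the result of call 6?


Calling mathcell.bump with x=43, and observe 43.
Next I call mathcell.over with x=-26, → -43/26.
Next I call stash.census(), and get 1.
Invoking stash.lookup with k=slasnu, → 2298-06-12.
Then mathcell.bump with x=38, yielding 945/26.
Invoking mathcell.reveal(), — result: 945/26.

Answer: 945/26


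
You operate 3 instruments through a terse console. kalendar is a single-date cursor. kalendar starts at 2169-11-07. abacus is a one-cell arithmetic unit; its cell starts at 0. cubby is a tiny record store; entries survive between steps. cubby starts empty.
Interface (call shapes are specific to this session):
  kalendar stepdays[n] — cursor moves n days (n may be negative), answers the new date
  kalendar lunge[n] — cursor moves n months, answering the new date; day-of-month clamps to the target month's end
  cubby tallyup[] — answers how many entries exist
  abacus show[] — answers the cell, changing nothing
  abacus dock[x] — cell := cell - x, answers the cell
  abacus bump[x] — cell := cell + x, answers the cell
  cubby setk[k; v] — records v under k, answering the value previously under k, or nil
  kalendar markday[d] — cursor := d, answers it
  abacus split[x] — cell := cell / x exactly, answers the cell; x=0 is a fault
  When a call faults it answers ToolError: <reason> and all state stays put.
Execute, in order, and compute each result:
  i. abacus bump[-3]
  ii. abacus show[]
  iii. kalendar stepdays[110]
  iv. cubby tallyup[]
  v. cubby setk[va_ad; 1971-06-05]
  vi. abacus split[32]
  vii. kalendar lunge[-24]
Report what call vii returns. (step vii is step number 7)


> abacus bump x='-3'
  -3
> abacus show
  -3
> kalendar stepdays n='110'
  2170-02-25
> cubby tallyup
  0
> cubby setk k='va_ad' v='1971-06-05'
  nil
> abacus split x='32'
  -3/32
> kalendar lunge n='-24'
  2168-02-25

Answer: 2168-02-25


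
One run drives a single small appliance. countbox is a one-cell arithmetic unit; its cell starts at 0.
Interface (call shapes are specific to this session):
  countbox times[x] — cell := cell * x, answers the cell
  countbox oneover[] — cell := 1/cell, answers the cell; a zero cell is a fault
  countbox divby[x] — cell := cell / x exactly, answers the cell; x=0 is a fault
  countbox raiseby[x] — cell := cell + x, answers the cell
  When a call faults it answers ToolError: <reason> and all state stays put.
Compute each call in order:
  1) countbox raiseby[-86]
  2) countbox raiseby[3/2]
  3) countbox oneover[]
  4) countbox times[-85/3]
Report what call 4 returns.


Answer: 170/507

Derivation:
Step: countbox raiseby[x→-86]
Result: -86
Step: countbox raiseby[x→3/2]
Result: -169/2
Step: countbox oneover[]
Result: -2/169
Step: countbox times[x→-85/3]
Result: 170/507


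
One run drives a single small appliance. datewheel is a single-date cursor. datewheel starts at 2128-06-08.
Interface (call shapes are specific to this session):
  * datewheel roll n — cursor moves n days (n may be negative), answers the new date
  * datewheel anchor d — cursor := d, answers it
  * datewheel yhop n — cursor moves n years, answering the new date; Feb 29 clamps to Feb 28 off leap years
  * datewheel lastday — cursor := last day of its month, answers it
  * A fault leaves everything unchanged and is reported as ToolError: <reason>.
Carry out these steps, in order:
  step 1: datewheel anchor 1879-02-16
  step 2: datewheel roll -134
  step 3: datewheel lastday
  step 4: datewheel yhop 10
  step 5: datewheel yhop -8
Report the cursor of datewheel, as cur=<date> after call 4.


I use datewheel anchor with d: 1879-02-16, giving 1879-02-16.
I run datewheel roll with n: -134, and observe 1878-10-05.
I invoke datewheel lastday, and observe 1878-10-31.
Next I call datewheel yhop with n: 10, which returns 1888-10-31.
Next I call datewheel yhop with n: -8, and see 1880-10-31.

Answer: cur=1888-10-31


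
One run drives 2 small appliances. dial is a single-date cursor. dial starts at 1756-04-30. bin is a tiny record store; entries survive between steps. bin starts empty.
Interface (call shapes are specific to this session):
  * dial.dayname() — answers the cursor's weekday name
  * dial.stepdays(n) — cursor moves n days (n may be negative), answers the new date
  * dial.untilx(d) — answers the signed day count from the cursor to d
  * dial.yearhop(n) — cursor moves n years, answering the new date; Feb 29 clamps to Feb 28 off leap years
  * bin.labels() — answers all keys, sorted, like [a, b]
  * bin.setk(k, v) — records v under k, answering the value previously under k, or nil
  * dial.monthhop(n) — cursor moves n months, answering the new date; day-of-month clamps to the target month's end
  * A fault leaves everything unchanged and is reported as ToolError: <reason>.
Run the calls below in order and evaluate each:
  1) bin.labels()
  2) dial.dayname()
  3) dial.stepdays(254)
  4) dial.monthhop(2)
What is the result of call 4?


CALL labels[]
RET  []
CALL dayname[]
RET  Friday
CALL stepdays[n=254]
RET  1757-01-09
CALL monthhop[n=2]
RET  1757-03-09

Answer: 1757-03-09


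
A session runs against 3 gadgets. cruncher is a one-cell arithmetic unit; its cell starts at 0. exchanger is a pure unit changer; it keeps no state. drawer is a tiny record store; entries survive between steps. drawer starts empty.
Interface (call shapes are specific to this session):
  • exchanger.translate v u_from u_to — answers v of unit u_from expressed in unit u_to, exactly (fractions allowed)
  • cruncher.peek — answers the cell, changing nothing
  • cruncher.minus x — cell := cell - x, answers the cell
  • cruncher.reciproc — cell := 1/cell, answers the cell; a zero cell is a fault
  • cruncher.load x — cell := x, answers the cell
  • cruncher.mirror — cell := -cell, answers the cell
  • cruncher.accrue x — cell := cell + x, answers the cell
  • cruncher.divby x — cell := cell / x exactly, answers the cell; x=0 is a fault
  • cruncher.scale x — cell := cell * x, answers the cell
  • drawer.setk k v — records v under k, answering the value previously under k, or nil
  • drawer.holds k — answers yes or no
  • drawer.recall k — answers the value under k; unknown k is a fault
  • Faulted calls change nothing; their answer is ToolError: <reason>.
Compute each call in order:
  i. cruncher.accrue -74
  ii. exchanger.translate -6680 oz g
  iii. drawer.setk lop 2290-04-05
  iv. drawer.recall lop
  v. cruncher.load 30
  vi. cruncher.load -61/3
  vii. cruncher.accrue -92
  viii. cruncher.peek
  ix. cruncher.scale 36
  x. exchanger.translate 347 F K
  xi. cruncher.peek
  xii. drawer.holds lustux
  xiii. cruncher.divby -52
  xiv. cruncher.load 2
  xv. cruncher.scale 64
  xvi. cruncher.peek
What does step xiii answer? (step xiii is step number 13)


==> cruncher.accrue(x→-74)
<== -74
==> exchanger.translate(v→-6680, u_from→oz, u_to→g)
<== -7574992579/40000
==> drawer.setk(k→lop, v→2290-04-05)
<== nil
==> drawer.recall(k→lop)
<== 2290-04-05
==> cruncher.load(x→30)
<== 30
==> cruncher.load(x→-61/3)
<== -61/3
==> cruncher.accrue(x→-92)
<== -337/3
==> cruncher.peek()
<== -337/3
==> cruncher.scale(x→36)
<== -4044
==> exchanger.translate(v→347, u_from→F, u_to→K)
<== 8963/20
==> cruncher.peek()
<== -4044
==> drawer.holds(k→lustux)
<== no
==> cruncher.divby(x→-52)
<== 1011/13
==> cruncher.load(x→2)
<== 2
==> cruncher.scale(x→64)
<== 128
==> cruncher.peek()
<== 128

Answer: 1011/13


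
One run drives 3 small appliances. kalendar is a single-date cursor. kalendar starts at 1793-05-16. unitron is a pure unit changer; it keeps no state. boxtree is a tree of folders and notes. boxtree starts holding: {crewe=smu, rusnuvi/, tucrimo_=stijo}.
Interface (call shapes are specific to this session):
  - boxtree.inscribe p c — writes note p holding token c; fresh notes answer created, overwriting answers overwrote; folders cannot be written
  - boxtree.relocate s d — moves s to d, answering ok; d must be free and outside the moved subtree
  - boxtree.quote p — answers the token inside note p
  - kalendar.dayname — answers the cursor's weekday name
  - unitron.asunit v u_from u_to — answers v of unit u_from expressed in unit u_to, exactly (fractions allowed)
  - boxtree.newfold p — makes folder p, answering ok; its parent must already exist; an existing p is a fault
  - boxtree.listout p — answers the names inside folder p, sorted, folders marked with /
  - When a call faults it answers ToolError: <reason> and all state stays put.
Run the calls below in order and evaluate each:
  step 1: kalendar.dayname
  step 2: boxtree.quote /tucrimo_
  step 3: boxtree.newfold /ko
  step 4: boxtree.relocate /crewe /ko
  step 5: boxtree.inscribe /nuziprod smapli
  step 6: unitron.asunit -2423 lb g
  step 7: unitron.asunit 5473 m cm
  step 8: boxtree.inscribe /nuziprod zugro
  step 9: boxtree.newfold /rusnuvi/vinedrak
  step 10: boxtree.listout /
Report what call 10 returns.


Answer: [crewe, ko/, nuziprod, rusnuvi/, tucrimo_]

Derivation:
Calling dayname(), and get Thursday.
I run quote passing p→/tucrimo_, — result: stijo.
Next I call newfold passing p→/ko, giving ok.
I use relocate passing s→/crewe, d→/ko, → ToolError: exists.
Now I run inscribe passing p→/nuziprod, c→smapli, which returns created.
Then asunit passing v→-2423, u_from→lb, u_to→g, — result: -109905431251/100000.
Invoking asunit passing v→5473, u_from→m, u_to→cm: 547300.
Next I call inscribe passing p→/nuziprod, c→zugro, and observe overwrote.
Then newfold passing p→/rusnuvi/vinedrak, and see ok.
I invoke listout passing p→/: [crewe, ko/, nuziprod, rusnuvi/, tucrimo_].


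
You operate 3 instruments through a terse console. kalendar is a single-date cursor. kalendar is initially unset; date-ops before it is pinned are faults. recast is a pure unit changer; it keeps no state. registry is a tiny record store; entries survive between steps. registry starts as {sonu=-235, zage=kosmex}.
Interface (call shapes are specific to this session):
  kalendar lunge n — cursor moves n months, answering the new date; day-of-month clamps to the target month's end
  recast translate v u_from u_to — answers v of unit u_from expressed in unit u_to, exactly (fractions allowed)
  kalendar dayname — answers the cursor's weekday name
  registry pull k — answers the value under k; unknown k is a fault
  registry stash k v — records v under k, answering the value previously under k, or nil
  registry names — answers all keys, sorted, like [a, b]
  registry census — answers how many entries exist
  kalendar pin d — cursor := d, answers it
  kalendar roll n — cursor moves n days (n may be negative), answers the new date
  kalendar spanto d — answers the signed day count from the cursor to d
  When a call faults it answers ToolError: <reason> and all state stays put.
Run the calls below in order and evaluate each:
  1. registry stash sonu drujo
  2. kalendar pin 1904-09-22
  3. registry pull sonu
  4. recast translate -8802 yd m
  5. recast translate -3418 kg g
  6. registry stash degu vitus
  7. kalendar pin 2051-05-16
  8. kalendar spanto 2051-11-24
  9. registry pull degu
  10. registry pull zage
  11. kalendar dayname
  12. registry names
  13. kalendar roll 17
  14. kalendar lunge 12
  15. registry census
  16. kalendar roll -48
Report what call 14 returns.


I try registry stash passing k=sonu, v=drujo, which returns -235.
I invoke kalendar pin passing d=1904-09-22, yielding 1904-09-22.
I run registry pull passing k=sonu, and get drujo.
I call recast translate passing v=-8802, u_from=yd, u_to=m, → -5030343/625.
I try recast translate passing v=-3418, u_from=kg, u_to=g, which returns -3418000.
I use registry stash passing k=degu, v=vitus, giving nil.
Invoking kalendar pin passing d=2051-05-16, and observe 2051-05-16.
I call kalendar spanto passing d=2051-11-24, giving 192.
Invoking registry pull passing k=degu: vitus.
I try registry pull passing k=zage, yielding kosmex.
I run kalendar dayname, and observe Tuesday.
I call registry names, → [degu, sonu, zage].
I invoke kalendar roll passing n=17, → 2051-06-02.
I invoke kalendar lunge passing n=12, and get 2052-06-02.
Calling registry census(), — result: 3.
Now I run kalendar roll passing n=-48, and get 2052-04-15.

Answer: 2052-06-02


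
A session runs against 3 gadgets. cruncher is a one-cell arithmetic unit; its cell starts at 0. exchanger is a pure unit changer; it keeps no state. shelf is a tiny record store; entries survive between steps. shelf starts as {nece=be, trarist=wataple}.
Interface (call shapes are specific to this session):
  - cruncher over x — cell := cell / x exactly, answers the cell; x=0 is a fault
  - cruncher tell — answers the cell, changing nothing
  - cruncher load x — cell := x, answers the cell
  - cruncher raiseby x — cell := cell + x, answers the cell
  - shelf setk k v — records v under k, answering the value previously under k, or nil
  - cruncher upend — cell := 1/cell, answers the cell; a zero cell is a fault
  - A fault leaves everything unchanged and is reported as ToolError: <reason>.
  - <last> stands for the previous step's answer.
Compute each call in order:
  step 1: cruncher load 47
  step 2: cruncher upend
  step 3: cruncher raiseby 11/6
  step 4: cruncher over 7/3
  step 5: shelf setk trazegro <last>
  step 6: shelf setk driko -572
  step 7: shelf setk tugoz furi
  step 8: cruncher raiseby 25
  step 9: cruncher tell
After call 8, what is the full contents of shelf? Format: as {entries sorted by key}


Do: cruncher load[47]
See: 47
Do: cruncher upend[]
See: 1/47
Do: cruncher raiseby[11/6]
See: 523/282
Do: cruncher over[7/3]
See: 523/658
Do: shelf setk[trazegro; <last>]
See: nil
Do: shelf setk[driko; -572]
See: nil
Do: shelf setk[tugoz; furi]
See: nil
Do: cruncher raiseby[25]
See: 16973/658
Do: cruncher tell[]
See: 16973/658

Answer: {driko=-572, nece=be, trarist=wataple, trazegro=523/658, tugoz=furi}


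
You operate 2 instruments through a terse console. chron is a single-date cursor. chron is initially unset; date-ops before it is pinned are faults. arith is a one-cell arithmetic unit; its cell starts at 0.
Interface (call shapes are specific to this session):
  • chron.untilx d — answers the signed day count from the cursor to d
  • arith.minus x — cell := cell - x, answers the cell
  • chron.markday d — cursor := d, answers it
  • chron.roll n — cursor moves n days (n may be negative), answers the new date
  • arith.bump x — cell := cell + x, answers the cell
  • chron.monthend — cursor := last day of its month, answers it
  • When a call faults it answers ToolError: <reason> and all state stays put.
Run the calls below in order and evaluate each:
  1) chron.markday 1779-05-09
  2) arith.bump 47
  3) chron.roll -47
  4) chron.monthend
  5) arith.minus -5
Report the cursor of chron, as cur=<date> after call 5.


Answer: cur=1779-03-31

Derivation:
CALL chron.markday[d→1779-05-09]
RET  1779-05-09
CALL arith.bump[x→47]
RET  47
CALL chron.roll[n→-47]
RET  1779-03-23
CALL chron.monthend[]
RET  1779-03-31
CALL arith.minus[x→-5]
RET  52


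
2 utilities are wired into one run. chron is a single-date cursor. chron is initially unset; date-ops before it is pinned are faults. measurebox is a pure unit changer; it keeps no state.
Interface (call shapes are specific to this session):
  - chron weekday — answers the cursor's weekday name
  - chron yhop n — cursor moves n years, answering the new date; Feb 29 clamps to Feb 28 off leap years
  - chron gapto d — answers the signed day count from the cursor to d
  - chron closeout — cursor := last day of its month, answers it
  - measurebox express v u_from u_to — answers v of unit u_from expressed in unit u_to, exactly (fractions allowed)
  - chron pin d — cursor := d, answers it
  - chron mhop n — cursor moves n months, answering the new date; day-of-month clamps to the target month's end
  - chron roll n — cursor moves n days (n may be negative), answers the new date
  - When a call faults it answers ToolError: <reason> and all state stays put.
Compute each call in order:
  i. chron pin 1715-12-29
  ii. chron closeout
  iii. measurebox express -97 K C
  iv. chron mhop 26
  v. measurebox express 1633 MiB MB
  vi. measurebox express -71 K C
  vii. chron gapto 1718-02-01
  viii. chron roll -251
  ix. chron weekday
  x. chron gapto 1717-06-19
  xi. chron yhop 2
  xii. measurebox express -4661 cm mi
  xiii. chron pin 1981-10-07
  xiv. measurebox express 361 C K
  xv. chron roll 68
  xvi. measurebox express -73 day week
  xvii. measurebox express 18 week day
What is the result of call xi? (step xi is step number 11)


Answer: 1719-06-22

Derivation:
[in] chron pin d=1715-12-29
[out] 1715-12-29
[in] chron closeout
[out] 1715-12-31
[in] measurebox express v=-97 u_from=K u_to=C
[out] -7403/20
[in] chron mhop n=26
[out] 1718-02-28
[in] measurebox express v=1633 u_from=MiB u_to=MB
[out] 26755072/15625
[in] measurebox express v=-71 u_from=K u_to=C
[out] -6883/20
[in] chron gapto d=1718-02-01
[out] -27
[in] chron roll n=-251
[out] 1717-06-22
[in] chron weekday
[out] Tuesday
[in] chron gapto d=1717-06-19
[out] -3
[in] chron yhop n=2
[out] 1719-06-22
[in] measurebox express v=-4661 u_from=cm u_to=mi
[out] -23305/804672
[in] chron pin d=1981-10-07
[out] 1981-10-07
[in] measurebox express v=361 u_from=C u_to=K
[out] 12683/20
[in] chron roll n=68
[out] 1981-12-14
[in] measurebox express v=-73 u_from=day u_to=week
[out] -73/7
[in] measurebox express v=18 u_from=week u_to=day
[out] 126


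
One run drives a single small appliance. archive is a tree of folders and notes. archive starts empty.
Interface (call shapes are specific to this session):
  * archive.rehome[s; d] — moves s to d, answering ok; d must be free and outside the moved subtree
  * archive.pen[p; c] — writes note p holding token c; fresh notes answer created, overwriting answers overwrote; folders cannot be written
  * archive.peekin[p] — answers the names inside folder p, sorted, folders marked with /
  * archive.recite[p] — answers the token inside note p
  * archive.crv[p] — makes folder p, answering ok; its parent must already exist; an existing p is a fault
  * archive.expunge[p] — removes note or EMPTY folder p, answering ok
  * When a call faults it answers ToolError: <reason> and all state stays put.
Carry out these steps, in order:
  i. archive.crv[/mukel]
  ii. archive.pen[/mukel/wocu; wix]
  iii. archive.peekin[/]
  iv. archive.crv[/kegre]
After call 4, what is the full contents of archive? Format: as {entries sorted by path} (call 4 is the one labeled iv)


Answer: {kegre/, mukel/, mukel/wocu=wix}

Derivation:
I call archive.crv on p='/mukel', — result: ok.
I call archive.pen on p='/mukel/wocu', c='wix', and see created.
I try archive.peekin on p='/': [mukel/].
I invoke archive.crv on p='/kegre', — result: ok.


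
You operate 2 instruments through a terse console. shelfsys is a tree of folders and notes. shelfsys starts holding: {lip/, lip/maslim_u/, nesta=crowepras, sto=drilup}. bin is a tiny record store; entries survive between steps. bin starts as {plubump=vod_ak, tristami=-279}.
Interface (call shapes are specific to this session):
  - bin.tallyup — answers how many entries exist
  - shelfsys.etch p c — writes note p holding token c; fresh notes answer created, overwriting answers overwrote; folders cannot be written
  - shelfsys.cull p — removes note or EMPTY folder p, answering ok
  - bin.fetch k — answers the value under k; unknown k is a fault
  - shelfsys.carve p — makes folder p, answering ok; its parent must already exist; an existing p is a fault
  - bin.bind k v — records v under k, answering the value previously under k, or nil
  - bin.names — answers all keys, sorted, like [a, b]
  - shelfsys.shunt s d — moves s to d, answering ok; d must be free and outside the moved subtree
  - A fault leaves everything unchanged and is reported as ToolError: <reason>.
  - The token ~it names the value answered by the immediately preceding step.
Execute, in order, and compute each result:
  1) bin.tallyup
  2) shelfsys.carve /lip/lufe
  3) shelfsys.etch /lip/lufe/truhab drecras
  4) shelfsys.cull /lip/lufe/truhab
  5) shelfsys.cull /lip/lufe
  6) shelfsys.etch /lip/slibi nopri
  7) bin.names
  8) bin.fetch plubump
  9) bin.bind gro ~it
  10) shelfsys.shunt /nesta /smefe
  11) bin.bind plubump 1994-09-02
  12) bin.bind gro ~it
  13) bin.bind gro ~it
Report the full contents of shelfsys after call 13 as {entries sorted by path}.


==> bin.tallyup()
<== 2
==> shelfsys.carve(p=/lip/lufe)
<== ok
==> shelfsys.etch(p=/lip/lufe/truhab, c=drecras)
<== created
==> shelfsys.cull(p=/lip/lufe/truhab)
<== ok
==> shelfsys.cull(p=/lip/lufe)
<== ok
==> shelfsys.etch(p=/lip/slibi, c=nopri)
<== created
==> bin.names()
<== [plubump, tristami]
==> bin.fetch(k=plubump)
<== vod_ak
==> bin.bind(k=gro, v=~it)
<== nil
==> shelfsys.shunt(s=/nesta, d=/smefe)
<== ok
==> bin.bind(k=plubump, v=1994-09-02)
<== vod_ak
==> bin.bind(k=gro, v=~it)
<== vod_ak
==> bin.bind(k=gro, v=~it)
<== vod_ak

Answer: {lip/, lip/maslim_u/, lip/slibi=nopri, smefe=crowepras, sto=drilup}
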